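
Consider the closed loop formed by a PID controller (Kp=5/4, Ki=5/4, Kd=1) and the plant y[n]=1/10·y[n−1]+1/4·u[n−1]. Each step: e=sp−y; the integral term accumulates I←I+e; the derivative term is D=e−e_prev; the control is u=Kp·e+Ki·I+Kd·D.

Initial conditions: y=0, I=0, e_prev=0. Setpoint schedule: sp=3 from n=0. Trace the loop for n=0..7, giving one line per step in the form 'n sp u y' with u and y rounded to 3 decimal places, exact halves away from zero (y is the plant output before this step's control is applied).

0 3 10.500 0.000
1 3 2.063 2.625
2 3 11.620 0.778
3 3 4.834 2.983
4 3 12.227 1.507
5 3 6.665 3.207
6 3 12.378 1.987
7 3 7.852 3.293

(exact arithmetic carried between steps; '≈' marks a value shown rounded to 6 d.p. or computed from one; I and e_prev carry over from the previous line; the table rounds u and y to 3 d.p., halves away from zero)
n=0: y=0, sp=3, e=sp−y=3; I=3, D=e−e_prev=3; u=5/4·3+5/4·3+1·3=10.5; next y=1/10·0+1/4·10.5=2.625
n=1: y=2.625, sp=3, e=sp−y=0.375; I=3.375, D=e−e_prev=-2.625; u=5/4·0.375+5/4·3.375+1·(-2.625)=2.0625; next y=1/10·2.625+1/4·2.0625=0.778125
n=2: y=0.778125, sp=3, e=sp−y=2.221875; I=5.596875, D=e−e_prev=1.846875; u=5/4·2.221875+5/4·5.596875+1·1.846875≈11.620313; next y=1/10·0.778125+1/4·11.620313≈2.982891
n=3: y≈2.982891, sp=3, e=sp−y≈0.017109; I≈5.613984, D=e−e_prev≈-2.204766; u=5/4·0.017109+5/4·5.613984+1·(-2.204766)≈4.834102; next y=1/10·2.982891+1/4·4.834102≈1.506814
n=4: y≈1.506814, sp=3, e=sp−y≈1.493186; I≈7.107170, D=e−e_prev≈1.476076; u=5/4·1.493186+5/4·7.107170+1·1.476076≈12.226521; next y=1/10·1.506814+1/4·12.226521≈3.207312
n=5: y≈3.207312, sp=3, e=sp−y≈-0.207312; I≈6.899858, D=e−e_prev≈-1.700497; u=5/4·(-0.207312)+5/4·6.899858+1·(-1.700497)≈6.665186; next y=1/10·3.207312+1/4·6.665186≈1.987028
n=6: y≈1.987028, sp=3, e=sp−y≈1.012972; I≈7.912831, D=e−e_prev≈1.220284; u=5/4·1.012972+5/4·7.912831+1·1.220284≈12.377537; next y=1/10·1.987028+1/4·12.377537≈3.293087
n=7: y≈3.293087, sp=3, e=sp−y≈-0.293087; I≈7.619743, D=e−e_prev≈-1.306059; u=5/4·(-0.293087)+5/4·7.619743+1·(-1.306059)≈7.852261; next y=1/10·3.293087+1/4·7.852261≈2.292374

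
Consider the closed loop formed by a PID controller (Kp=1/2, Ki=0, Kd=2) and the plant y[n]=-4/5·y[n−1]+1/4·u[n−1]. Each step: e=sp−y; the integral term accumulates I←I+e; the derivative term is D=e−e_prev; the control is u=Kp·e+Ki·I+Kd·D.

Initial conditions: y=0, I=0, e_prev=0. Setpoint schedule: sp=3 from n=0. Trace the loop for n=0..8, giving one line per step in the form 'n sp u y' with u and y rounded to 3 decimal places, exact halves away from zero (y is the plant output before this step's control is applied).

0 3 7.500 0.000
1 3 -3.188 1.875
2 3 10.992 -2.297
3 3 -14.558 4.586
4 3 28.941 -7.308
5 3 -45.819 13.081
6 3 82.463 -21.920
7 3 -137.719 38.152
8 3 240.181 -64.951

(exact arithmetic carried between steps; '≈' marks a value shown rounded to 6 d.p. or computed from one; I and e_prev carry over from the previous line; the table rounds u and y to 3 d.p., halves away from zero)
n=0: y=0, sp=3, e=sp−y=3; I=3, D=e−e_prev=3; u=1/2·3+0·3+2·3=7.5; next y=-4/5·0+1/4·7.5=1.875
n=1: y=1.875, sp=3, e=sp−y=1.125; I=4.125, D=e−e_prev=-1.875; u=1/2·1.125+0·4.125+2·(-1.875)=-3.1875; next y=-4/5·1.875+1/4·(-3.1875)=-2.296875
n=2: y=-2.296875, sp=3, e=sp−y=5.296875; I=9.421875, D=e−e_prev=4.171875; u=1/2·5.296875+0·9.421875+2·4.171875≈10.992188; next y=-4/5·(-2.296875)+1/4·10.992188≈4.585547
n=3: y≈4.585547, sp=3, e=sp−y≈-1.585547; I≈7.836328, D=e−e_prev≈-6.882422; u=1/2·(-1.585547)+0·7.836328+2·(-6.882422)≈-14.557617; next y=-4/5·4.585547+1/4·(-14.557617)≈-7.307842
n=4: y≈-7.307842, sp=3, e=sp−y≈10.307842; I≈18.144170, D=e−e_prev≈11.893389; u=1/2·10.307842+0·18.144170+2·11.893389≈28.940698; next y=-4/5·(-7.307842)+1/4·28.940698≈13.081448
n=5: y≈13.081448, sp=3, e=sp−y≈-10.081448; I≈8.062722, D=e−e_prev≈-20.389290; u=1/2·(-10.081448)+0·8.062722+2·(-20.389290)≈-45.819304; next y=-4/5·13.081448+1/4·(-45.819304)≈-21.919984
n=6: y≈-21.919984, sp=3, e=sp−y≈24.919984; I≈32.982706, D=e−e_prev≈35.001432; u=1/2·24.919984+0·32.982706+2·35.001432≈82.462857; next y=-4/5·(-21.919984)+1/4·82.462857≈38.151702
n=7: y≈38.151702, sp=3, e=sp−y≈-35.151702; I≈-2.168995, D=e−e_prev≈-60.071686; u=1/2·(-35.151702)+0·(-2.168995)+2·(-60.071686)≈-137.719223; next y=-4/5·38.151702+1/4·(-137.719223)≈-64.951167
n=8: y≈-64.951167, sp=3, e=sp−y≈67.951167; I≈65.782172, D=e−e_prev≈103.102869; u=1/2·67.951167+0·65.782172+2·103.102869≈240.181321; next y=-4/5·(-64.951167)+1/4·240.181321≈112.006264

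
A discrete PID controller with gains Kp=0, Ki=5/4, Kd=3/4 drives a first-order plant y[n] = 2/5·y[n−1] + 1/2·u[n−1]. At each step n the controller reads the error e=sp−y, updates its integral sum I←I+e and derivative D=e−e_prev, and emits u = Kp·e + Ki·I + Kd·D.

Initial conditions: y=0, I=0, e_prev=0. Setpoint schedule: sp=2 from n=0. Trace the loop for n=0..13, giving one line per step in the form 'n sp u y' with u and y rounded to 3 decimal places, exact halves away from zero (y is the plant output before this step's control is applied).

0 2 4.000 0.000
1 2 1.000 2.000
2 2 3.900 1.300
3 2 1.910 2.470
4 2 3.254 1.943
5 2 2.008 2.404
6 2 2.726 1.965
7 2 2.073 2.149
8 2 2.530 1.896
9 2 2.215 2.023
10 2 2.494 1.917
11 2 2.324 2.014
12 2 2.472 1.968
13 2 2.367 2.023

(exact arithmetic carried between steps; '≈' marks a value shown rounded to 6 d.p. or computed from one; I and e_prev carry over from the previous line; the table rounds u and y to 3 d.p., halves away from zero)
n=0: y=0, sp=2, e=sp−y=2; I=2, D=e−e_prev=2; u=0·2+5/4·2+3/4·2=4; next y=2/5·0+1/2·4=2
n=1: y=2, sp=2, e=sp−y=0; I=2, D=e−e_prev=-2; u=0·0+5/4·2+3/4·(-2)=1; next y=2/5·2+1/2·1=1.3
n=2: y=1.3, sp=2, e=sp−y=0.7; I=2.7, D=e−e_prev=0.7; u=0·0.7+5/4·2.7+3/4·0.7=3.9; next y=2/5·1.3+1/2·3.9=2.47
n=3: y=2.47, sp=2, e=sp−y=-0.47; I=2.23, D=e−e_prev=-1.17; u=0·(-0.47)+5/4·2.23+3/4·(-1.17)=1.91; next y=2/5·2.47+1/2·1.91=1.943
n=4: y=1.943, sp=2, e=sp−y=0.057; I=2.287, D=e−e_prev=0.527; u=0·0.057+5/4·2.287+3/4·0.527=3.254; next y=2/5·1.943+1/2·3.254=2.4042
n=5: y=2.4042, sp=2, e=sp−y=-0.4042; I=1.8828, D=e−e_prev=-0.4612; u=0·(-0.4042)+5/4·1.8828+3/4·(-0.4612)=2.0076; next y=2/5·2.4042+1/2·2.0076=1.96548
n=6: y=1.96548, sp=2, e=sp−y=0.03452; I=1.91732, D=e−e_prev=0.43872; u=0·0.03452+5/4·1.91732+3/4·0.43872=2.72569; next y=2/5·1.96548+1/2·2.72569=2.149037
n=7: y=2.149037, sp=2, e=sp−y=-0.149037; I=1.768283, D=e−e_prev=-0.183557; u=0·(-0.149037)+5/4·1.768283+3/4·(-0.183557)=2.072686; next y=2/5·2.149037+1/2·2.072686≈1.895958
n=8: y≈1.895958, sp=2, e=sp−y≈0.104042; I≈1.872325, D=e−e_prev≈0.253079; u=0·0.104042+5/4·1.872325+3/4·0.253079≈2.530216; next y=2/5·1.895958+1/2·2.530216≈2.023491
n=9: y≈2.023491, sp=2, e=sp−y≈-0.023491; I≈1.848834, D=e−e_prev≈-0.127533; u=0·(-0.023491)+5/4·1.848834+3/4·(-0.127533)≈2.215393; next y=2/5·2.023491+1/2·2.215393≈1.917093
n=10: y≈1.917093, sp=2, e=sp−y≈0.082907; I≈1.931741, D=e−e_prev≈0.106398; u=0·0.082907+5/4·1.931741+3/4·0.106398≈2.494475; next y=2/5·1.917093+1/2·2.494475≈2.014075
n=11: y≈2.014075, sp=2, e=sp−y≈-0.014075; I≈1.917667, D=e−e_prev≈-0.096982; u=0·(-0.014075)+5/4·1.917667+3/4·(-0.096982)≈2.324347; next y=2/5·2.014075+1/2·2.324347≈1.967803
n=12: y≈1.967803, sp=2, e=sp−y≈0.032197; I≈1.949863, D=e−e_prev≈0.046272; u=0·0.032197+5/4·1.949863+3/4·0.046272≈2.472033; next y=2/5·1.967803+1/2·2.472033≈2.023138
n=13: y≈2.023138, sp=2, e=sp−y≈-0.023138; I≈1.926726, D=e−e_prev≈-0.055334; u=0·(-0.023138)+5/4·1.926726+3/4·(-0.055334)≈2.366906; next y=2/5·2.023138+1/2·2.366906≈1.992708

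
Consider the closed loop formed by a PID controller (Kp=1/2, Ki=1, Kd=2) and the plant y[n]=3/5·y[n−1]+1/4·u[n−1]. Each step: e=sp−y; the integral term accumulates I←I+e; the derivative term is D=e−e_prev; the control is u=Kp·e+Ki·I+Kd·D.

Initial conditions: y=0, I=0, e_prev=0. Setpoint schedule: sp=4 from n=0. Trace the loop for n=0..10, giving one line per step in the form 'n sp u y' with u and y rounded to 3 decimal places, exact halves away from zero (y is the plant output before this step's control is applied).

(exact arithmetic carried between steps; '≈' marks a value shown rounded to 6 d.p. or computed from one; I and e_prev carry over from the previous line; the table rounds u and y to 3 d.p., halves away from zero)
n=0: y=0, sp=4, e=sp−y=4; I=4, D=e−e_prev=4; u=1/2·4+1·4+2·4=14; next y=3/5·0+1/4·14=3.5
n=1: y=3.5, sp=4, e=sp−y=0.5; I=4.5, D=e−e_prev=-3.5; u=1/2·0.5+1·4.5+2·(-3.5)=-2.25; next y=3/5·3.5+1/4·(-2.25)=1.5375
n=2: y=1.5375, sp=4, e=sp−y=2.4625; I=6.9625, D=e−e_prev=1.9625; u=1/2·2.4625+1·6.9625+2·1.9625=12.11875; next y=3/5·1.5375+1/4·12.11875≈3.952188
n=3: y≈3.952188, sp=4, e=sp−y≈0.047813; I≈7.010313, D=e−e_prev≈-2.414688; u=1/2·0.047813+1·7.010313+2·(-2.414688)≈2.204844; next y=3/5·3.952188+1/4·2.204844≈2.922523
n=4: y≈2.922523, sp=4, e=sp−y≈1.077477; I≈8.087789, D=e−e_prev≈1.029664; u=1/2·1.077477+1·8.087789+2·1.029664≈10.685855; next y=3/5·2.922523+1/4·10.685855≈4.424978
n=5: y≈4.424978, sp=4, e=sp−y≈-0.424978; I≈7.662811, D=e−e_prev≈-1.502454; u=1/2·(-0.424978)+1·7.662811+2·(-1.502454)≈4.445413; next y=3/5·4.424978+1/4·4.445413≈3.766340
n=6: y≈3.766340, sp=4, e=sp−y≈0.233660; I≈7.896471, D=e−e_prev≈0.658638; u=1/2·0.233660+1·7.896471+2·0.658638≈9.330577; next y=3/5·3.766340+1/4·9.330577≈4.592448
n=7: y≈4.592448, sp=4, e=sp−y≈-0.592448; I≈7.304023, D=e−e_prev≈-0.826108; u=1/2·(-0.592448)+1·7.304023+2·(-0.826108)≈5.355582; next y=3/5·4.592448+1/4·5.355582≈4.094365
n=8: y≈4.094365, sp=4, e=sp−y≈-0.094365; I≈7.209658, D=e−e_prev≈0.498084; u=1/2·(-0.094365)+1·7.209658+2·0.498084≈8.158643; next y=3/5·4.094365+1/4·8.158643≈4.496280
n=9: y≈4.496280, sp=4, e=sp−y≈-0.496280; I≈6.713379, D=e−e_prev≈-0.401915; u=1/2·(-0.496280)+1·6.713379+2·(-0.401915)≈5.661409; next y=3/5·4.496280+1/4·5.661409≈4.113120
n=10: y≈4.113120, sp=4, e=sp−y≈-0.113120; I≈6.600259, D=e−e_prev≈0.383160; u=1/2·(-0.113120)+1·6.600259+2·0.383160≈7.310018; next y=3/5·4.113120+1/4·7.310018≈4.295376

0 4 14.000 0.000
1 4 -2.250 3.500
2 4 12.119 1.538
3 4 2.205 3.952
4 4 10.686 2.923
5 4 4.445 4.425
6 4 9.331 3.766
7 4 5.356 4.592
8 4 8.159 4.094
9 4 5.661 4.496
10 4 7.310 4.113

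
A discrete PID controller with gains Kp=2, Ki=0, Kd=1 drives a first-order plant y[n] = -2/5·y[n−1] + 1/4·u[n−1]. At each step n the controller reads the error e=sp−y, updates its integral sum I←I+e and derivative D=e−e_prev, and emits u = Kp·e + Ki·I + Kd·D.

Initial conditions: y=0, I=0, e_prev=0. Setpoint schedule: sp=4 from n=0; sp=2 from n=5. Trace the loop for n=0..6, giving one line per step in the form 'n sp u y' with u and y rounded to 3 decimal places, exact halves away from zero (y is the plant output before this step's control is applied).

(exact arithmetic carried between steps; '≈' marks a value shown rounded to 6 d.p. or computed from one; I and e_prev carry over from the previous line; the table rounds u and y to 3 d.p., halves away from zero)
n=0: y=0, sp=4, e=sp−y=4; I=4, D=e−e_prev=4; u=2·4+0·4+1·4=12; next y=-2/5·0+1/4·12=3
n=1: y=3, sp=4, e=sp−y=1; I=5, D=e−e_prev=-3; u=2·1+0·5+1·(-3)=-1; next y=-2/5·3+1/4·(-1)=-1.45
n=2: y=-1.45, sp=4, e=sp−y=5.45; I=10.45, D=e−e_prev=4.45; u=2·5.45+0·10.45+1·4.45=15.35; next y=-2/5·(-1.45)+1/4·15.35=4.4175
n=3: y=4.4175, sp=4, e=sp−y=-0.4175; I=10.0325, D=e−e_prev=-5.8675; u=2·(-0.4175)+0·10.0325+1·(-5.8675)=-6.7025; next y=-2/5·4.4175+1/4·(-6.7025)=-3.442625
n=4: y=-3.442625, sp=4, e=sp−y=7.442625; I=17.475125, D=e−e_prev=7.860125; u=2·7.442625+0·17.475125+1·7.860125=22.745375; next y=-2/5·(-3.442625)+1/4·22.745375≈7.063394
n=5: y≈7.063394, sp=2, e=sp−y≈-5.063394; I≈12.411731, D=e−e_prev≈-12.506019; u=2·(-5.063394)+0·12.411731+1·(-12.506019)≈-22.632806; next y=-2/5·7.063394+1/4·(-22.632806)≈-8.483559
n=6: y≈-8.483559, sp=2, e=sp−y≈10.483559; I≈22.895290, D=e−e_prev≈15.546953; u=2·10.483559+0·22.895290+1·15.546953≈36.514071; next y=-2/5·(-8.483559)+1/4·36.514071≈12.521941

0 4 12.000 0.000
1 4 -1.000 3.000
2 4 15.350 -1.450
3 4 -6.703 4.418
4 4 22.745 -3.443
5 2 -22.633 7.063
6 2 36.514 -8.484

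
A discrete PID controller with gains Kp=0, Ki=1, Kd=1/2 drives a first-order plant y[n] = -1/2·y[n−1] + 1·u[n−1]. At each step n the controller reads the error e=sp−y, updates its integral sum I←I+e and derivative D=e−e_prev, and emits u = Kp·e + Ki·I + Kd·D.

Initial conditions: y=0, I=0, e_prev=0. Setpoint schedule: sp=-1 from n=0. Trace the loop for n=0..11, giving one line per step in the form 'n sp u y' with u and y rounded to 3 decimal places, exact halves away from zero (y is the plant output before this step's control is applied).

(exact arithmetic carried between steps; '≈' marks a value shown rounded to 6 d.p. or computed from one; I and e_prev carry over from the previous line; the table rounds u and y to 3 d.p., halves away from zero)
n=0: y=0, sp=-1, e=sp−y=-1; I=-1, D=e−e_prev=-1; u=0·(-1)+1·(-1)+1/2·(-1)=-1.5; next y=-1/2·0+1·(-1.5)=-1.5
n=1: y=-1.5, sp=-1, e=sp−y=0.5; I=-0.5, D=e−e_prev=1.5; u=0·0.5+1·(-0.5)+1/2·1.5=0.25; next y=-1/2·(-1.5)+1·0.25=1
n=2: y=1, sp=-1, e=sp−y=-2; I=-2.5, D=e−e_prev=-2.5; u=0·(-2)+1·(-2.5)+1/2·(-2.5)=-3.75; next y=-1/2·1+1·(-3.75)=-4.25
n=3: y=-4.25, sp=-1, e=sp−y=3.25; I=0.75, D=e−e_prev=5.25; u=0·3.25+1·0.75+1/2·5.25=3.375; next y=-1/2·(-4.25)+1·3.375=5.5
n=4: y=5.5, sp=-1, e=sp−y=-6.5; I=-5.75, D=e−e_prev=-9.75; u=0·(-6.5)+1·(-5.75)+1/2·(-9.75)=-10.625; next y=-1/2·5.5+1·(-10.625)=-13.375
n=5: y=-13.375, sp=-1, e=sp−y=12.375; I=6.625, D=e−e_prev=18.875; u=0·12.375+1·6.625+1/2·18.875=16.0625; next y=-1/2·(-13.375)+1·16.0625=22.75
n=6: y=22.75, sp=-1, e=sp−y=-23.75; I=-17.125, D=e−e_prev=-36.125; u=0·(-23.75)+1·(-17.125)+1/2·(-36.125)=-35.1875; next y=-1/2·22.75+1·(-35.1875)=-46.5625
n=7: y=-46.5625, sp=-1, e=sp−y=45.5625; I=28.4375, D=e−e_prev=69.3125; u=0·45.5625+1·28.4375+1/2·69.3125=63.09375; next y=-1/2·(-46.5625)+1·63.09375=86.375
n=8: y=86.375, sp=-1, e=sp−y=-87.375; I=-58.9375, D=e−e_prev=-132.9375; u=0·(-87.375)+1·(-58.9375)+1/2·(-132.9375)=-125.40625; next y=-1/2·86.375+1·(-125.40625)=-168.59375
n=9: y=-168.59375, sp=-1, e=sp−y=167.59375; I=108.65625, D=e−e_prev=254.96875; u=0·167.59375+1·108.65625+1/2·254.96875=236.140625; next y=-1/2·(-168.59375)+1·236.140625=320.4375
n=10: y=320.4375, sp=-1, e=sp−y=-321.4375; I=-212.78125, D=e−e_prev=-489.03125; u=0·(-321.4375)+1·(-212.78125)+1/2·(-489.03125)=-457.296875; next y=-1/2·320.4375+1·(-457.296875)=-617.515625
n=11: y=-617.515625, sp=-1, e=sp−y=616.515625; I=403.734375, D=e−e_prev=937.953125; u=0·616.515625+1·403.734375+1/2·937.953125≈872.710938; next y=-1/2·(-617.515625)+1·872.710938≈1181.46875

0 -1 -1.500 0.000
1 -1 0.250 -1.500
2 -1 -3.750 1.000
3 -1 3.375 -4.250
4 -1 -10.625 5.500
5 -1 16.063 -13.375
6 -1 -35.188 22.750
7 -1 63.094 -46.563
8 -1 -125.406 86.375
9 -1 236.141 -168.594
10 -1 -457.297 320.438
11 -1 872.711 -617.516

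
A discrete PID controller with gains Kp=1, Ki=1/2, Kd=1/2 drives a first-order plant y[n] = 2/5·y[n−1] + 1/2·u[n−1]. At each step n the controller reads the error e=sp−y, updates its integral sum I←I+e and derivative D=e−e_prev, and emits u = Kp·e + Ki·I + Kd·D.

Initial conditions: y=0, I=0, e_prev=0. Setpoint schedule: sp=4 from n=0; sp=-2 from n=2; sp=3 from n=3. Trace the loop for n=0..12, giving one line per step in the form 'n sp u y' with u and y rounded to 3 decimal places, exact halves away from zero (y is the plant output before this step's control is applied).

0 4 8.000 0.000
1 4 0.000 4.000
2 -2 -5.200 1.600
3 3 11.920 -1.960
4 3 -4.152 5.176
5 3 8.691 -0.006
6 3 -1.095 4.343
7 3 6.715 1.190
8 3 0.756 3.833
9 3 5.505 1.912
10 3 1.877 3.517
11 3 4.765 2.345
12 3 2.556 3.321

(exact arithmetic carried between steps; '≈' marks a value shown rounded to 6 d.p. or computed from one; I and e_prev carry over from the previous line; the table rounds u and y to 3 d.p., halves away from zero)
n=0: y=0, sp=4, e=sp−y=4; I=4, D=e−e_prev=4; u=1·4+1/2·4+1/2·4=8; next y=2/5·0+1/2·8=4
n=1: y=4, sp=4, e=sp−y=0; I=4, D=e−e_prev=-4; u=1·0+1/2·4+1/2·(-4)=0; next y=2/5·4+1/2·0=1.6
n=2: y=1.6, sp=-2, e=sp−y=-3.6; I=0.4, D=e−e_prev=-3.6; u=1·(-3.6)+1/2·0.4+1/2·(-3.6)=-5.2; next y=2/5·1.6+1/2·(-5.2)=-1.96
n=3: y=-1.96, sp=3, e=sp−y=4.96; I=5.36, D=e−e_prev=8.56; u=1·4.96+1/2·5.36+1/2·8.56=11.92; next y=2/5·(-1.96)+1/2·11.92=5.176
n=4: y=5.176, sp=3, e=sp−y=-2.176; I=3.184, D=e−e_prev=-7.136; u=1·(-2.176)+1/2·3.184+1/2·(-7.136)=-4.152; next y=2/5·5.176+1/2·(-4.152)=-0.0056
n=5: y=-0.0056, sp=3, e=sp−y=3.0056; I=6.1896, D=e−e_prev=5.1816; u=1·3.0056+1/2·6.1896+1/2·5.1816=8.6912; next y=2/5·(-0.0056)+1/2·8.6912=4.34336
n=6: y=4.34336, sp=3, e=sp−y=-1.34336; I=4.84624, D=e−e_prev=-4.34896; u=1·(-1.34336)+1/2·4.84624+1/2·(-4.34896)=-1.09472; next y=2/5·4.34336+1/2·(-1.09472)=1.189984
n=7: y=1.189984, sp=3, e=sp−y=1.810016; I=6.656256, D=e−e_prev=3.153376; u=1·1.810016+1/2·6.656256+1/2·3.153376=6.714832; next y=2/5·1.189984+1/2·6.714832≈3.833410
n=8: y≈3.833410, sp=3, e=sp−y≈-0.833410; I≈5.822846, D=e−e_prev≈-2.643426; u=1·(-0.833410)+1/2·5.822846+1/2·(-2.643426)≈0.756301; next y=2/5·3.833410+1/2·0.756301≈1.911514
n=9: y≈1.911514, sp=3, e=sp−y≈1.088486; I≈6.911332, D=e−e_prev≈1.921895; u=1·1.088486+1/2·6.911332+1/2·1.921895≈5.505100; next y=2/5·1.911514+1/2·5.505100≈3.517155
n=10: y≈3.517155, sp=3, e=sp−y≈-0.517155; I≈6.394177, D=e−e_prev≈-1.605641; u=1·(-0.517155)+1/2·6.394177+1/2·(-1.605641)≈1.877112; next y=2/5·3.517155+1/2·1.877112≈2.345418
n=11: y≈2.345418, sp=3, e=sp−y≈0.654582; I≈7.048758, D=e−e_prev≈1.171737; u=1·0.654582+1/2·7.048758+1/2·1.171737≈4.764829; next y=2/5·2.345418+1/2·4.764829≈3.320582
n=12: y≈3.320582, sp=3, e=sp−y≈-0.320582; I≈6.728176, D=e−e_prev≈-0.975164; u=1·(-0.320582)+1/2·6.728176+1/2·(-0.975164)≈2.555924; next y=2/5·3.320582+1/2·2.555924≈2.606195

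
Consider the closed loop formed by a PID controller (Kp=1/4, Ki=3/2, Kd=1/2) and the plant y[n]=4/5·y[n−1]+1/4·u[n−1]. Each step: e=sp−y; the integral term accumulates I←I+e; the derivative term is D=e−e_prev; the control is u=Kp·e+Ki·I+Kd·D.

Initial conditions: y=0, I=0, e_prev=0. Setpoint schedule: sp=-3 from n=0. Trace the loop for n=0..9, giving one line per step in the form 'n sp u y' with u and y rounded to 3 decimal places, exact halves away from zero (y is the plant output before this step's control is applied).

0 -3 -6.750 0.000
1 -3 -5.953 -1.688
2 -3 -6.176 -2.838
3 -3 -4.797 -3.815
4 -3 -3.082 -4.251
5 -3 -1.603 -4.171
6 -3 -0.781 -3.738
7 -3 -0.700 -3.186
8 -3 -1.186 -2.724
9 -3 -1.928 -2.475

(exact arithmetic carried between steps; '≈' marks a value shown rounded to 6 d.p. or computed from one; I and e_prev carry over from the previous line; the table rounds u and y to 3 d.p., halves away from zero)
n=0: y=0, sp=-3, e=sp−y=-3; I=-3, D=e−e_prev=-3; u=1/4·(-3)+3/2·(-3)+1/2·(-3)=-6.75; next y=4/5·0+1/4·(-6.75)=-1.6875
n=1: y=-1.6875, sp=-3, e=sp−y=-1.3125; I=-4.3125, D=e−e_prev=1.6875; u=1/4·(-1.3125)+3/2·(-4.3125)+1/2·1.6875=-5.953125; next y=4/5·(-1.6875)+1/4·(-5.953125)≈-2.838281
n=2: y≈-2.838281, sp=-3, e=sp−y≈-0.161719; I≈-4.474219, D=e−e_prev≈1.150781; u=1/4·(-0.161719)+3/2·(-4.474219)+1/2·1.150781≈-6.176367; next y=4/5·(-2.838281)+1/4·(-6.176367)≈-3.814717
n=3: y≈-3.814717, sp=-3, e=sp−y≈0.814717; I≈-3.659502, D=e−e_prev≈0.976436; u=1/4·0.814717+3/2·(-3.659502)+1/2·0.976436≈-4.797356; next y=4/5·(-3.814717)+1/4·(-4.797356)≈-4.251112
n=4: y≈-4.251112, sp=-3, e=sp−y≈1.251112; I≈-2.408390, D=e−e_prev≈0.436396; u=1/4·1.251112+3/2·(-2.408390)+1/2·0.436396≈-3.081608; next y=4/5·(-4.251112)+1/4·(-3.081608)≈-4.171292
n=5: y≈-4.171292, sp=-3, e=sp−y≈1.171292; I≈-1.237097, D=e−e_prev≈-0.079820; u=1/4·1.171292+3/2·(-1.237097)+1/2·(-0.079820)≈-1.602733; next y=4/5·(-4.171292)+1/4·(-1.602733)≈-3.737717
n=6: y≈-3.737717, sp=-3, e=sp−y≈0.737717; I≈-0.499381, D=e−e_prev≈-0.433575; u=1/4·0.737717+3/2·(-0.499381)+1/2·(-0.433575)≈-0.781429; next y=4/5·(-3.737717)+1/4·(-0.781429)≈-3.185531
n=7: y≈-3.185531, sp=-3, e=sp−y≈0.185531; I≈-0.313850, D=e−e_prev≈-0.552186; u=1/4·0.185531+3/2·(-0.313850)+1/2·(-0.552186)≈-0.700485; next y=4/5·(-3.185531)+1/4·(-0.700485)≈-2.723546
n=8: y≈-2.723546, sp=-3, e=sp−y≈-0.276454; I≈-0.590304, D=e−e_prev≈-0.461985; u=1/4·(-0.276454)+3/2·(-0.590304)+1/2·(-0.461985)≈-1.185562; next y=4/5·(-2.723546)+1/4·(-1.185562)≈-2.475227
n=9: y≈-2.475227, sp=-3, e=sp−y≈-0.524773; I≈-1.115077, D=e−e_prev≈-0.248319; u=1/4·(-0.524773)+3/2·(-1.115077)+1/2·(-0.248319)≈-1.927968; next y=4/5·(-2.475227)+1/4·(-1.927968)≈-2.462174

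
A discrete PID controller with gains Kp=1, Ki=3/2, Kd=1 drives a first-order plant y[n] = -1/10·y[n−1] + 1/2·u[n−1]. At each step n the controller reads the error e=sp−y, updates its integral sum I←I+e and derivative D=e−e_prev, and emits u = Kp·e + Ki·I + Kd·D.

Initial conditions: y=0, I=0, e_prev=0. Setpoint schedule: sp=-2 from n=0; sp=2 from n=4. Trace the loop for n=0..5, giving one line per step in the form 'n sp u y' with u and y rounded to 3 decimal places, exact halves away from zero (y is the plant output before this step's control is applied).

(exact arithmetic carried between steps; '≈' marks a value shown rounded to 6 d.p. or computed from one; I and e_prev carry over from the previous line; the table rounds u and y to 3 d.p., halves away from zero)
n=0: y=0, sp=-2, e=sp−y=-2; I=-2, D=e−e_prev=-2; u=1·(-2)+3/2·(-2)+1·(-2)=-7; next y=-1/10·0+1/2·(-7)=-3.5
n=1: y=-3.5, sp=-2, e=sp−y=1.5; I=-0.5, D=e−e_prev=3.5; u=1·1.5+3/2·(-0.5)+1·3.5=4.25; next y=-1/10·(-3.5)+1/2·4.25=2.475
n=2: y=2.475, sp=-2, e=sp−y=-4.475; I=-4.975, D=e−e_prev=-5.975; u=1·(-4.475)+3/2·(-4.975)+1·(-5.975)=-17.9125; next y=-1/10·2.475+1/2·(-17.9125)=-9.20375
n=3: y=-9.20375, sp=-2, e=sp−y=7.20375; I=2.22875, D=e−e_prev=11.67875; u=1·7.20375+3/2·2.22875+1·11.67875=22.225625; next y=-1/10·(-9.20375)+1/2·22.225625≈12.033188
n=4: y≈12.033188, sp=2, e=sp−y≈-10.033188; I≈-7.804438, D=e−e_prev≈-17.236938; u=1·(-10.033188)+3/2·(-7.804438)+1·(-17.236938)≈-38.976781; next y=-1/10·12.033188+1/2·(-38.976781)≈-20.691709
n=5: y≈-20.691709, sp=2, e=sp−y≈22.691709; I≈14.887272, D=e−e_prev≈32.724897; u=1·22.691709+3/2·14.887272+1·32.724897≈77.747514; next y=-1/10·(-20.691709)+1/2·77.747514≈40.942928

0 -2 -7.000 0.000
1 -2 4.250 -3.500
2 -2 -17.913 2.475
3 -2 22.226 -9.204
4 2 -38.977 12.033
5 2 77.748 -20.692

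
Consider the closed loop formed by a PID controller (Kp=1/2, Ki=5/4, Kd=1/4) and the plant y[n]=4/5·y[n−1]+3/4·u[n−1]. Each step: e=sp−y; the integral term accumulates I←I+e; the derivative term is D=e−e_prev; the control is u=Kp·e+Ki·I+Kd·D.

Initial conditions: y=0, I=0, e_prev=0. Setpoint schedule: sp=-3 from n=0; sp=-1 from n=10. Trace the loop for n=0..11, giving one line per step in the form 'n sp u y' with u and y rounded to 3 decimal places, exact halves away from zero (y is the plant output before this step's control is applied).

(exact arithmetic carried between steps; '≈' marks a value shown rounded to 6 d.p. or computed from one; I and e_prev carry over from the previous line; the table rounds u and y to 3 d.p., halves away from zero)
n=0: y=0, sp=-3, e=sp−y=-3; I=-3, D=e−e_prev=-3; u=1/2·(-3)+5/4·(-3)+1/4·(-3)=-6; next y=4/5·0+3/4·(-6)=-4.5
n=1: y=-4.5, sp=-3, e=sp−y=1.5; I=-1.5, D=e−e_prev=4.5; u=1/2·1.5+5/4·(-1.5)+1/4·4.5=0; next y=4/5·(-4.5)+3/4·0=-3.6
n=2: y=-3.6, sp=-3, e=sp−y=0.6; I=-0.9, D=e−e_prev=-0.9; u=1/2·0.6+5/4·(-0.9)+1/4·(-0.9)=-1.05; next y=4/5·(-3.6)+3/4·(-1.05)=-3.6675
n=3: y=-3.6675, sp=-3, e=sp−y=0.6675; I=-0.2325, D=e−e_prev=0.0675; u=1/2·0.6675+5/4·(-0.2325)+1/4·0.0675=0.06; next y=4/5·(-3.6675)+3/4·0.06=-2.889
n=4: y=-2.889, sp=-3, e=sp−y=-0.111; I=-0.3435, D=e−e_prev=-0.7785; u=1/2·(-0.111)+5/4·(-0.3435)+1/4·(-0.7785)=-0.6795; next y=4/5·(-2.889)+3/4·(-0.6795)=-2.820825
n=5: y=-2.820825, sp=-3, e=sp−y=-0.179175; I=-0.522675, D=e−e_prev=-0.068175; u=1/2·(-0.179175)+5/4·(-0.522675)+1/4·(-0.068175)=-0.759975; next y=4/5·(-2.820825)+3/4·(-0.759975)≈-2.826641
n=6: y≈-2.826641, sp=-3, e=sp−y≈-0.173359; I≈-0.696034, D=e−e_prev≈0.005816; u=1/2·(-0.173359)+5/4·(-0.696034)+1/4·0.005816≈-0.955268; next y=4/5·(-2.826641)+3/4·(-0.955268)≈-2.977764
n=7: y≈-2.977764, sp=-3, e=sp−y≈-0.022236; I≈-0.718270, D=e−e_prev≈0.151122; u=1/2·(-0.022236)+5/4·(-0.718270)+1/4·0.151122≈-0.871175; next y=4/5·(-2.977764)+3/4·(-0.871175)≈-3.035592
n=8: y≈-3.035592, sp=-3, e=sp−y≈0.035592; I≈-0.682678, D=e−e_prev≈0.057829; u=1/2·0.035592+5/4·(-0.682678)+1/4·0.057829≈-0.821094; next y=4/5·(-3.035592)+3/4·(-0.821094)≈-3.044294
n=9: y≈-3.044294, sp=-3, e=sp−y≈0.044294; I≈-0.638384, D=e−e_prev≈0.008702; u=1/2·0.044294+5/4·(-0.638384)+1/4·0.008702≈-0.773657; next y=4/5·(-3.044294)+3/4·(-0.773657)≈-3.015678
n=10: y≈-3.015678, sp=-1, e=sp−y≈2.015678; I≈1.377294, D=e−e_prev≈1.971384; u=1/2·2.015678+5/4·1.377294+1/4·1.971384≈3.222303; next y=4/5·(-3.015678)+3/4·3.222303≈0.004185
n=11: y≈0.004185, sp=-1, e=sp−y≈-1.004185; I≈0.373110, D=e−e_prev≈-3.019863; u=1/2·(-1.004185)+5/4·0.373110+1/4·(-3.019863)≈-0.790671; next y=4/5·0.004185+3/4·(-0.790671)≈-0.589655

0 -3 -6.000 0.000
1 -3 0.000 -4.500
2 -3 -1.050 -3.600
3 -3 0.060 -3.668
4 -3 -0.680 -2.889
5 -3 -0.760 -2.821
6 -3 -0.955 -2.827
7 -3 -0.871 -2.978
8 -3 -0.821 -3.036
9 -3 -0.774 -3.044
10 -1 3.222 -3.016
11 -1 -0.791 0.004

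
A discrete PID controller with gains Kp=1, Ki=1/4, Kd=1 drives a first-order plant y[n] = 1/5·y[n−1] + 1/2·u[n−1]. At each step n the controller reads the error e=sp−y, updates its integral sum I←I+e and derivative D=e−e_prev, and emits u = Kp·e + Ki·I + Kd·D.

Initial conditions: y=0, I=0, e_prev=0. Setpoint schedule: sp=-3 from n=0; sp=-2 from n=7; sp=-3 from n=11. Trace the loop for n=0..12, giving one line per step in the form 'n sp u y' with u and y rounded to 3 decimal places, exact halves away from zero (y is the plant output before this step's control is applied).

(exact arithmetic carried between steps; '≈' marks a value shown rounded to 6 d.p. or computed from one; I and e_prev carry over from the previous line; the table rounds u and y to 3 d.p., halves away from zero)
n=0: y=0, sp=-3, e=sp−y=-3; I=-3, D=e−e_prev=-3; u=1·(-3)+1/4·(-3)+1·(-3)=-6.75; next y=1/5·0+1/2·(-6.75)=-3.375
n=1: y=-3.375, sp=-3, e=sp−y=0.375; I=-2.625, D=e−e_prev=3.375; u=1·0.375+1/4·(-2.625)+1·3.375=3.09375; next y=1/5·(-3.375)+1/2·3.09375=0.871875
n=2: y=0.871875, sp=-3, e=sp−y=-3.871875; I=-6.496875, D=e−e_prev=-4.246875; u=1·(-3.871875)+1/4·(-6.496875)+1·(-4.246875)≈-9.742969; next y=1/5·0.871875+1/2·(-9.742969)≈-4.697109
n=3: y≈-4.697109, sp=-3, e=sp−y≈1.697109; I≈-4.799766, D=e−e_prev≈5.568984; u=1·1.697109+1/4·(-4.799766)+1·5.568984≈6.066152; next y=1/5·(-4.697109)+1/2·6.066152≈2.093654
n=4: y≈2.093654, sp=-3, e=sp−y≈-5.093654; I≈-9.893420, D=e−e_prev≈-6.790764; u=1·(-5.093654)+1/4·(-9.893420)+1·(-6.790764)≈-14.357773; next y=1/5·2.093654+1/2·(-14.357773)≈-6.760156
n=5: y≈-6.760156, sp=-3, e=sp−y≈3.760156; I≈-6.133264, D=e−e_prev≈8.853810; u=1·3.760156+1/4·(-6.133264)+1·8.853810≈11.080649; next y=1/5·(-6.760156)+1/2·11.080649≈4.188294
n=6: y≈4.188294, sp=-3, e=sp−y≈-7.188294; I≈-13.321558, D=e−e_prev≈-10.948449; u=1·(-7.188294)+1/4·(-13.321558)+1·(-10.948449)≈-21.467132; next y=1/5·4.188294+1/2·(-21.467132)≈-9.895907
n=7: y≈-9.895907, sp=-2, e=sp−y≈7.895907; I≈-5.425650, D=e−e_prev≈15.084201; u=1·7.895907+1/4·(-5.425650)+1·15.084201≈21.623696; next y=1/5·(-9.895907)+1/2·21.623696≈8.832666
n=8: y≈8.832666, sp=-2, e=sp−y≈-10.832666; I≈-16.258317, D=e−e_prev≈-18.728574; u=1·(-10.832666)+1/4·(-16.258317)+1·(-18.728574)≈-33.625820; next y=1/5·8.832666+1/2·(-33.625820)≈-15.046376
n=9: y≈-15.046376, sp=-2, e=sp−y≈13.046376; I≈-3.211940, D=e−e_prev≈23.879043; u=1·13.046376+1/4·(-3.211940)+1·23.879043≈36.122434; next y=1/5·(-15.046376)+1/2·36.122434≈15.051942
n=10: y≈15.051942, sp=-2, e=sp−y≈-17.051942; I≈-20.263882, D=e−e_prev≈-30.098318; u=1·(-17.051942)+1/4·(-20.263882)+1·(-30.098318)≈-52.216231; next y=1/5·15.051942+1/2·(-52.216231)≈-23.097727
n=11: y≈-23.097727, sp=-3, e=sp−y≈20.097727; I≈-0.166155, D=e−e_prev≈37.149669; u=1·20.097727+1/4·(-0.166155)+1·37.149669≈57.205857; next y=1/5·(-23.097727)+1/2·57.205857≈23.983383
n=12: y≈23.983383, sp=-3, e=sp−y≈-26.983383; I≈-27.149538, D=e−e_prev≈-47.081110; u=1·(-26.983383)+1/4·(-27.149538)+1·(-47.081110)≈-80.851878; next y=1/5·23.983383+1/2·(-80.851878)≈-35.629262

0 -3 -6.750 0.000
1 -3 3.094 -3.375
2 -3 -9.743 0.872
3 -3 6.066 -4.697
4 -3 -14.358 2.094
5 -3 11.081 -6.760
6 -3 -21.467 4.188
7 -2 21.624 -9.896
8 -2 -33.626 8.833
9 -2 36.122 -15.046
10 -2 -52.216 15.052
11 -3 57.206 -23.098
12 -3 -80.852 23.983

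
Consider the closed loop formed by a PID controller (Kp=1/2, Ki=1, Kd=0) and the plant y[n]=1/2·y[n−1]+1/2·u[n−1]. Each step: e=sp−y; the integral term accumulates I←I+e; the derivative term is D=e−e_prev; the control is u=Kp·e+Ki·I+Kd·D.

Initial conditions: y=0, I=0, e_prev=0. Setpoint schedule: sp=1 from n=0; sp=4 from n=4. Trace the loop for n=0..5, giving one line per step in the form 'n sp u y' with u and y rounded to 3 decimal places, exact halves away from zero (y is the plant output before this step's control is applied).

0 1 1.500 0.000
1 1 1.375 0.750
2 1 1.156 1.063
3 1 1.023 1.109
4 4 5.479 1.066
5 4 5.103 3.272

(exact arithmetic carried between steps; '≈' marks a value shown rounded to 6 d.p. or computed from one; I and e_prev carry over from the previous line; the table rounds u and y to 3 d.p., halves away from zero)
n=0: y=0, sp=1, e=sp−y=1; I=1, D=e−e_prev=1; u=1/2·1+1·1+0·1=1.5; next y=1/2·0+1/2·1.5=0.75
n=1: y=0.75, sp=1, e=sp−y=0.25; I=1.25, D=e−e_prev=-0.75; u=1/2·0.25+1·1.25+0·(-0.75)=1.375; next y=1/2·0.75+1/2·1.375=1.0625
n=2: y=1.0625, sp=1, e=sp−y=-0.0625; I=1.1875, D=e−e_prev=-0.3125; u=1/2·(-0.0625)+1·1.1875+0·(-0.3125)=1.15625; next y=1/2·1.0625+1/2·1.15625=1.109375
n=3: y=1.109375, sp=1, e=sp−y=-0.109375; I=1.078125, D=e−e_prev=-0.046875; u=1/2·(-0.109375)+1·1.078125+0·(-0.046875)≈1.023438; next y=1/2·1.109375+1/2·1.023438≈1.066406
n=4: y≈1.066406, sp=4, e=sp−y≈2.933594; I≈4.011719, D=e−e_prev≈3.042969; u=1/2·2.933594+1·4.011719+0·3.042969≈5.478516; next y=1/2·1.066406+1/2·5.478516≈3.272461
n=5: y≈3.272461, sp=4, e=sp−y≈0.727539; I≈4.739258, D=e−e_prev≈-2.206055; u=1/2·0.727539+1·4.739258+0·(-2.206055)≈5.103027; next y=1/2·3.272461+1/2·5.103027≈4.187744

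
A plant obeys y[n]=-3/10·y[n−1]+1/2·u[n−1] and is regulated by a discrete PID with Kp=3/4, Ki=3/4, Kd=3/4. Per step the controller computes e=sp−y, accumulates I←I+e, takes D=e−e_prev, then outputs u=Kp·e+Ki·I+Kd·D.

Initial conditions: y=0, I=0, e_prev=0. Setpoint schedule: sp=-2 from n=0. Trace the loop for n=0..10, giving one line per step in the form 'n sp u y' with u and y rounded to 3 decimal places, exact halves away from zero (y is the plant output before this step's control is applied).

0 -2 -4.500 0.000
1 -2 0.563 -2.250
2 -2 -8.152 0.956
3 -2 4.003 -4.363
4 -2 -15.478 3.311
5 -2 13.390 -8.732
6 -2 -31.199 9.315
7 -2 36.195 -18.394
8 -2 -66.812 23.616
9 -2 89.722 -40.491
10 -2 -148.863 57.008

(exact arithmetic carried between steps; '≈' marks a value shown rounded to 6 d.p. or computed from one; I and e_prev carry over from the previous line; the table rounds u and y to 3 d.p., halves away from zero)
n=0: y=0, sp=-2, e=sp−y=-2; I=-2, D=e−e_prev=-2; u=3/4·(-2)+3/4·(-2)+3/4·(-2)=-4.5; next y=-3/10·0+1/2·(-4.5)=-2.25
n=1: y=-2.25, sp=-2, e=sp−y=0.25; I=-1.75, D=e−e_prev=2.25; u=3/4·0.25+3/4·(-1.75)+3/4·2.25=0.5625; next y=-3/10·(-2.25)+1/2·0.5625=0.95625
n=2: y=0.95625, sp=-2, e=sp−y=-2.95625; I=-4.70625, D=e−e_prev=-3.20625; u=3/4·(-2.95625)+3/4·(-4.70625)+3/4·(-3.20625)≈-8.151563; next y=-3/10·0.95625+1/2·(-8.151563)≈-4.362656
n=3: y≈-4.362656, sp=-2, e=sp−y≈2.362656; I≈-2.343594, D=e−e_prev≈5.318906; u=3/4·2.362656+3/4·(-2.343594)+3/4·5.318906≈4.003477; next y=-3/10·(-4.362656)+1/2·4.003477≈3.310535
n=4: y≈3.310535, sp=-2, e=sp−y≈-5.310535; I≈-7.654129, D=e−e_prev≈-7.673191; u=3/4·(-5.310535)+3/4·(-7.654129)+3/4·(-7.673191)≈-15.478392; next y=-3/10·3.310535+1/2·(-15.478392)≈-8.732356
n=5: y≈-8.732356, sp=-2, e=sp−y≈6.732356; I≈-0.921773, D=e−e_prev≈12.042892; u=3/4·6.732356+3/4·(-0.921773)+3/4·12.042892≈13.390106; next y=-3/10·(-8.732356)+1/2·13.390106≈9.314760
n=6: y≈9.314760, sp=-2, e=sp−y≈-11.314760; I≈-12.236533, D=e−e_prev≈-18.047116; u=3/4·(-11.314760)+3/4·(-12.236533)+3/4·(-18.047116)≈-31.198807; next y=-3/10·9.314760+1/2·(-31.198807)≈-18.393832
n=7: y≈-18.393832, sp=-2, e=sp−y≈16.393832; I≈4.157299, D=e−e_prev≈27.708592; u=3/4·16.393832+3/4·4.157299+3/4·27.708592≈36.194792; next y=-3/10·(-18.393832)+1/2·36.194792≈23.615545
n=8: y≈23.615545, sp=-2, e=sp−y≈-25.615545; I≈-21.458246, D=e−e_prev≈-42.009377; u=3/4·(-25.615545)+3/4·(-21.458246)+3/4·(-42.009377)≈-66.812376; next y=-3/10·23.615545+1/2·(-66.812376)≈-40.490852
n=9: y≈-40.490852, sp=-2, e=sp−y≈38.490852; I≈17.032605, D=e−e_prev≈64.106397; u=3/4·38.490852+3/4·17.032605+3/4·64.106397≈89.722390; next y=-3/10·(-40.490852)+1/2·89.722390≈57.008451
n=10: y≈57.008451, sp=-2, e=sp−y≈-59.008451; I≈-41.975845, D=e−e_prev≈-97.499302; u=3/4·(-59.008451)+3/4·(-41.975845)+3/4·(-97.499302)≈-148.862699; next y=-3/10·57.008451+1/2·(-148.862699)≈-91.533885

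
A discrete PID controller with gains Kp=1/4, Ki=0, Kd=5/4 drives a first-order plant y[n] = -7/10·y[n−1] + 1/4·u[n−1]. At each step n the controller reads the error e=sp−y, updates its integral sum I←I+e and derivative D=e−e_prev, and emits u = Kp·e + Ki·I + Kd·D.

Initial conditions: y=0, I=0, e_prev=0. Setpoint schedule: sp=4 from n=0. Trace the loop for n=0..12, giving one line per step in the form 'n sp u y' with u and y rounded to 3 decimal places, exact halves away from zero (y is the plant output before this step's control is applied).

0 4 6.000 0.000
1 4 -1.250 1.500
2 4 4.919 -1.363
3 4 -3.978 2.183
4 4 7.514 -2.523
5 4 -7.621 3.645
6 4 12.240 -4.456
7 4 -13.840 6.179
8 4 20.403 -7.785
9 4 -24.558 10.550
10 4 34.475 -13.525
11 4 -43.035 18.086
12 4 58.736 -23.419

(exact arithmetic carried between steps; '≈' marks a value shown rounded to 6 d.p. or computed from one; I and e_prev carry over from the previous line; the table rounds u and y to 3 d.p., halves away from zero)
n=0: y=0, sp=4, e=sp−y=4; I=4, D=e−e_prev=4; u=1/4·4+0·4+5/4·4=6; next y=-7/10·0+1/4·6=1.5
n=1: y=1.5, sp=4, e=sp−y=2.5; I=6.5, D=e−e_prev=-1.5; u=1/4·2.5+0·6.5+5/4·(-1.5)=-1.25; next y=-7/10·1.5+1/4·(-1.25)=-1.3625
n=2: y=-1.3625, sp=4, e=sp−y=5.3625; I=11.8625, D=e−e_prev=2.8625; u=1/4·5.3625+0·11.8625+5/4·2.8625=4.91875; next y=-7/10·(-1.3625)+1/4·4.91875≈2.183438
n=3: y≈2.183438, sp=4, e=sp−y≈1.816563; I≈13.679063, D=e−e_prev≈-3.545938; u=1/4·1.816563+0·13.679063+5/4·(-3.545938)≈-3.978281; next y=-7/10·2.183438+1/4·(-3.978281)≈-2.522977
n=4: y≈-2.522977, sp=4, e=sp−y≈6.522977; I≈20.202039, D=e−e_prev≈4.706414; u=1/4·6.522977+0·20.202039+5/4·4.706414≈7.513762; next y=-7/10·(-2.522977)+1/4·7.513762≈3.644524
n=5: y≈3.644524, sp=4, e=sp−y≈0.355476; I≈20.557515, D=e−e_prev≈-6.167501; u=1/4·0.355476+0·20.557515+5/4·(-6.167501)≈-7.620507; next y=-7/10·3.644524+1/4·(-7.620507)≈-4.456294
n=6: y≈-4.456294, sp=4, e=sp−y≈8.456294; I≈29.013809, D=e−e_prev≈8.100818; u=1/4·8.456294+0·29.013809+5/4·8.100818≈12.240095; next y=-7/10·(-4.456294)+1/4·12.240095≈6.179429
n=7: y≈6.179429, sp=4, e=sp−y≈-2.179429; I≈26.834379, D=e−e_prev≈-10.635723; u=1/4·(-2.179429)+0·26.834379+5/4·(-10.635723)≈-13.839511; next y=-7/10·6.179429+1/4·(-13.839511)≈-7.785478
n=8: y≈-7.785478, sp=4, e=sp−y≈11.785478; I≈38.619857, D=e−e_prev≈13.964907; u=1/4·11.785478+0·38.619857+5/4·13.964907≈20.402504; next y=-7/10·(-7.785478)+1/4·20.402504≈10.550461
n=9: y≈10.550461, sp=4, e=sp−y≈-6.550461; I≈32.069397, D=e−e_prev≈-18.335939; u=1/4·(-6.550461)+0·32.069397+5/4·(-18.335939)≈-24.557539; next y=-7/10·10.550461+1/4·(-24.557539)≈-13.524707
n=10: y≈-13.524707, sp=4, e=sp−y≈17.524707; I≈49.594104, D=e−e_prev≈24.075168; u=1/4·17.524707+0·49.594104+5/4·24.075168≈34.475137; next y=-7/10·(-13.524707)+1/4·34.475137≈18.086079
n=11: y≈18.086079, sp=4, e=sp−y≈-14.086079; I≈35.508025, D=e−e_prev≈-31.610786; u=1/4·(-14.086079)+0·35.508025+5/4·(-31.610786)≈-43.035003; next y=-7/10·18.086079+1/4·(-43.035003)≈-23.419006
n=12: y≈-23.419006, sp=4, e=sp−y≈27.419006; I≈62.927031, D=e−e_prev≈41.505085; u=1/4·27.419006+0·62.927031+5/4·41.505085≈58.736108; next y=-7/10·(-23.419006)+1/4·58.736108≈31.077331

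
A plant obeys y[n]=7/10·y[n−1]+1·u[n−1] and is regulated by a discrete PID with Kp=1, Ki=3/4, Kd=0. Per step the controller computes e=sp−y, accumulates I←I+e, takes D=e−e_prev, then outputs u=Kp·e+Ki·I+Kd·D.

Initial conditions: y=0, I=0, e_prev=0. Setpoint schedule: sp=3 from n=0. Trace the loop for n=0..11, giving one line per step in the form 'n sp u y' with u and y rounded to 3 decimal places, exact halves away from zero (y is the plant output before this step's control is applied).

(exact arithmetic carried between steps; '≈' marks a value shown rounded to 6 d.p. or computed from one; I and e_prev carry over from the previous line; the table rounds u and y to 3 d.p., halves away from zero)
n=0: y=0, sp=3, e=sp−y=3; I=3, D=e−e_prev=3; u=1·3+3/4·3+0·3=5.25; next y=7/10·0+1·5.25=5.25
n=1: y=5.25, sp=3, e=sp−y=-2.25; I=0.75, D=e−e_prev=-5.25; u=1·(-2.25)+3/4·0.75+0·(-5.25)=-1.6875; next y=7/10·5.25+1·(-1.6875)=1.9875
n=2: y=1.9875, sp=3, e=sp−y=1.0125; I=1.7625, D=e−e_prev=3.2625; u=1·1.0125+3/4·1.7625+0·3.2625=2.334375; next y=7/10·1.9875+1·2.334375=3.725625
n=3: y=3.725625, sp=3, e=sp−y=-0.725625; I=1.036875, D=e−e_prev=-1.738125; u=1·(-0.725625)+3/4·1.036875+0·(-1.738125)≈0.052031; next y=7/10·3.725625+1·0.052031≈2.659969
n=4: y≈2.659969, sp=3, e=sp−y≈0.340031; I≈1.376906, D=e−e_prev≈1.065656; u=1·0.340031+3/4·1.376906+0·1.065656≈1.372711; next y=7/10·2.659969+1·1.372711≈3.234689
n=5: y≈3.234689, sp=3, e=sp−y≈-0.234689; I≈1.142217, D=e−e_prev≈-0.574720; u=1·(-0.234689)+3/4·1.142217+0·(-0.574720)≈0.621974; next y=7/10·3.234689+1·0.621974≈2.886256
n=6: y≈2.886256, sp=3, e=sp−y≈0.113744; I≈1.255961, D=e−e_prev≈0.348433; u=1·0.113744+3/4·1.255961+0·0.348433≈1.055715; next y=7/10·2.886256+1·1.055715≈3.076094
n=7: y≈3.076094, sp=3, e=sp−y≈-0.076094; I≈1.179867, D=e−e_prev≈-0.189838; u=1·(-0.076094)+3/4·1.179867+0·(-0.189838)≈0.808806; next y=7/10·3.076094+1·0.808806≈2.962072
n=8: y≈2.962072, sp=3, e=sp−y≈0.037928; I≈1.217795, D=e−e_prev≈0.114022; u=1·0.037928+3/4·1.217795+0·0.114022≈0.951274; next y=7/10·2.962072+1·0.951274≈3.024725
n=9: y≈3.024725, sp=3, e=sp−y≈-0.024725; I≈1.193070, D=e−e_prev≈-0.062652; u=1·(-0.024725)+3/4·1.193070+0·(-0.062652)≈0.870078; next y=7/10·3.024725+1·0.870078≈2.987385
n=10: y≈2.987385, sp=3, e=sp−y≈0.012615; I≈1.205685, D=e−e_prev≈0.037339; u=1·0.012615+3/4·1.205685+0·0.037339≈0.916878; next y=7/10·2.987385+1·0.916878≈3.008048
n=11: y≈3.008048, sp=3, e=sp−y≈-0.008048; I≈1.197637, D=e−e_prev≈-0.020663; u=1·(-0.008048)+3/4·1.197637+0·(-0.020663)≈0.890180; next y=7/10·3.008048+1·0.890180≈2.995813

0 3 5.250 0.000
1 3 -1.688 5.250
2 3 2.334 1.988
3 3 0.052 3.726
4 3 1.373 2.660
5 3 0.622 3.235
6 3 1.056 2.886
7 3 0.809 3.076
8 3 0.951 2.962
9 3 0.870 3.025
10 3 0.917 2.987
11 3 0.890 3.008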